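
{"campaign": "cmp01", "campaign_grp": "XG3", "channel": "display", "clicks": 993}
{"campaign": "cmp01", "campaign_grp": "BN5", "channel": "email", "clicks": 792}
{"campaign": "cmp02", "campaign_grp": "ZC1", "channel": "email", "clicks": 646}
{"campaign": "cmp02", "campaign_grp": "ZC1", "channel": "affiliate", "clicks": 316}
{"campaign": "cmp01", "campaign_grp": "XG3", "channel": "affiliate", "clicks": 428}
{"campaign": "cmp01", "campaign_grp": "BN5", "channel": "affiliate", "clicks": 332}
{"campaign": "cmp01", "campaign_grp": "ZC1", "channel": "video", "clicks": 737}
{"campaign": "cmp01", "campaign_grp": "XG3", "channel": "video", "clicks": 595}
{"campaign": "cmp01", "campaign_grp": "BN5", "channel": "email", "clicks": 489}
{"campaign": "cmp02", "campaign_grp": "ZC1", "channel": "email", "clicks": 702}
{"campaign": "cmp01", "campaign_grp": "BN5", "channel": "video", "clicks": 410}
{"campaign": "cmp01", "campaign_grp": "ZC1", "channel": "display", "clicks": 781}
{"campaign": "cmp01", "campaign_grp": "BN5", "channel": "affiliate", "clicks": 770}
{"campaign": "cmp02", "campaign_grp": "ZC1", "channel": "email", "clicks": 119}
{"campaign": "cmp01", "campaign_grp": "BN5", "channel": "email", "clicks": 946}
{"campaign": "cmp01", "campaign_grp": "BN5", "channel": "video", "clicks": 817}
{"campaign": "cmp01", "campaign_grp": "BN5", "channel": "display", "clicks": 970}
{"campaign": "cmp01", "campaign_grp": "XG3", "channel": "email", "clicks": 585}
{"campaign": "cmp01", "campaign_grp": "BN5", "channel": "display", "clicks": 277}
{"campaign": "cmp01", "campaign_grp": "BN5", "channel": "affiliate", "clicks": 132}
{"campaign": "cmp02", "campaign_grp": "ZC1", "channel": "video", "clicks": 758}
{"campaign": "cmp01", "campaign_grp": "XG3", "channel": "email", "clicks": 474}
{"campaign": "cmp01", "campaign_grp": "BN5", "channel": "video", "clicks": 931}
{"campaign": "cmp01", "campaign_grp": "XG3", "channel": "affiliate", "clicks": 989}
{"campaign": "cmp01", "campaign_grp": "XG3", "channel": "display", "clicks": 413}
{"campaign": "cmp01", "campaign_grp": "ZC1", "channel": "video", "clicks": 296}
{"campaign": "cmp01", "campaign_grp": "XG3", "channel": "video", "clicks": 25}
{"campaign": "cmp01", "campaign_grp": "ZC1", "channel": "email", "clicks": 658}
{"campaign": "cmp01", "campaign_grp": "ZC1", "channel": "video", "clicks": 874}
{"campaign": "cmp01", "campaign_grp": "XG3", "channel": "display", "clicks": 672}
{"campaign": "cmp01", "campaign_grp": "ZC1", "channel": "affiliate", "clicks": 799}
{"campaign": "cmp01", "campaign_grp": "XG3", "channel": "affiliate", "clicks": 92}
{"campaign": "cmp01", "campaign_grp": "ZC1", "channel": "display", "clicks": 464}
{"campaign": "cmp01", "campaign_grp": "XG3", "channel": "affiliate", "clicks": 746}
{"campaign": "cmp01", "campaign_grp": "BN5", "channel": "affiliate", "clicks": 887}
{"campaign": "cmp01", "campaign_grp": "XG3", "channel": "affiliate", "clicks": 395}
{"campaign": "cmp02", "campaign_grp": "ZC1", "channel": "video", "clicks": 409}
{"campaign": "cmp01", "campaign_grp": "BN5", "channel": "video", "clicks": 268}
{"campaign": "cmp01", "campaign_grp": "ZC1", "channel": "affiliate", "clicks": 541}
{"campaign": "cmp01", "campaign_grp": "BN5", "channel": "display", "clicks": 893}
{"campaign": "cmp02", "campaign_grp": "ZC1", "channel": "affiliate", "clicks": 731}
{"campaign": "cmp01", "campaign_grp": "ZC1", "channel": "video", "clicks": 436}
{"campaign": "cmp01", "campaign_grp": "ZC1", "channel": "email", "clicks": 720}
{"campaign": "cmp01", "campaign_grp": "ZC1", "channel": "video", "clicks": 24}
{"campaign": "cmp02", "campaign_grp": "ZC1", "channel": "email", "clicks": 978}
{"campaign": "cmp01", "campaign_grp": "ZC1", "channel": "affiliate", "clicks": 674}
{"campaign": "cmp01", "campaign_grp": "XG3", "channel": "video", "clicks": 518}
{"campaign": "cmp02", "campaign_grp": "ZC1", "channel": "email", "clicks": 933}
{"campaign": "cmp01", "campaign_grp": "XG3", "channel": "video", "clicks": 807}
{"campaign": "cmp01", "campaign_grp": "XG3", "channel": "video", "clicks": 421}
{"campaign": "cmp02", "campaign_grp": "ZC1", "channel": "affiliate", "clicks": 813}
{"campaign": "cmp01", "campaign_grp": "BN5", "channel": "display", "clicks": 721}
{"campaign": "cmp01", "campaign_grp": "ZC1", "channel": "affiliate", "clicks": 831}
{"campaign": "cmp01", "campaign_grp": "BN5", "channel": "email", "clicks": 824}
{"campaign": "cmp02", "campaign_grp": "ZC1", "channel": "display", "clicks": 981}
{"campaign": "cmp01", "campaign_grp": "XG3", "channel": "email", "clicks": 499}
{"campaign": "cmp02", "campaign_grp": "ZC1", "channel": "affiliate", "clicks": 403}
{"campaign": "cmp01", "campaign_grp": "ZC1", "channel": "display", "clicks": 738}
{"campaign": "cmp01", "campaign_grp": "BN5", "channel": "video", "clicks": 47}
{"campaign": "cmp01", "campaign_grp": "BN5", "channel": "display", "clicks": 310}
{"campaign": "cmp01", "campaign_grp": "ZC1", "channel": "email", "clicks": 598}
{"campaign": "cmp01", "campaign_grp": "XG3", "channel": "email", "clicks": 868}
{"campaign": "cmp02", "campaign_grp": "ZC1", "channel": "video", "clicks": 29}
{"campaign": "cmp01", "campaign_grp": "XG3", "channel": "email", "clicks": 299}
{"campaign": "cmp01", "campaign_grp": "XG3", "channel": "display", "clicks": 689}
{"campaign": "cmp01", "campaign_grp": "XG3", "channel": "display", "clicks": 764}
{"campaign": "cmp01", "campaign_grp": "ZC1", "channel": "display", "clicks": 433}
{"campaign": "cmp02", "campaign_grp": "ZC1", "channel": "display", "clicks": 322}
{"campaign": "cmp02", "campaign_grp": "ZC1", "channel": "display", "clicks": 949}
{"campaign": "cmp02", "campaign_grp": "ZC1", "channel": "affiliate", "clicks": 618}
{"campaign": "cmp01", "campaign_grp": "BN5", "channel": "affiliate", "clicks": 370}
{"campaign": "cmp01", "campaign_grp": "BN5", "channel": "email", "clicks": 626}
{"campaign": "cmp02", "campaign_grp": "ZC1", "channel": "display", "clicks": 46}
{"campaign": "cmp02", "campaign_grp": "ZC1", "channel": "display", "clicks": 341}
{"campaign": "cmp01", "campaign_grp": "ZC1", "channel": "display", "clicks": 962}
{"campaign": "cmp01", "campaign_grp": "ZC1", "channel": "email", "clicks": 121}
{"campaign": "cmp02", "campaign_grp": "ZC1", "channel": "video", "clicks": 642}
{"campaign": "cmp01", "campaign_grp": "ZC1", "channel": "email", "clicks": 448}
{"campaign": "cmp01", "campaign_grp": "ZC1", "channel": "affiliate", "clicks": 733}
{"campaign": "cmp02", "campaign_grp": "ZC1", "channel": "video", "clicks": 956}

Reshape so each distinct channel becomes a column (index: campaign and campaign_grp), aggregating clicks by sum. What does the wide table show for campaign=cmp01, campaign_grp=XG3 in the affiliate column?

Rows with campaign=cmp01, campaign_grp=XG3 and channel=affiliate: clicks values are 428, 989, 92, 746, 395.
428 + 989 + 92 + 746 + 395 = 2650.

2650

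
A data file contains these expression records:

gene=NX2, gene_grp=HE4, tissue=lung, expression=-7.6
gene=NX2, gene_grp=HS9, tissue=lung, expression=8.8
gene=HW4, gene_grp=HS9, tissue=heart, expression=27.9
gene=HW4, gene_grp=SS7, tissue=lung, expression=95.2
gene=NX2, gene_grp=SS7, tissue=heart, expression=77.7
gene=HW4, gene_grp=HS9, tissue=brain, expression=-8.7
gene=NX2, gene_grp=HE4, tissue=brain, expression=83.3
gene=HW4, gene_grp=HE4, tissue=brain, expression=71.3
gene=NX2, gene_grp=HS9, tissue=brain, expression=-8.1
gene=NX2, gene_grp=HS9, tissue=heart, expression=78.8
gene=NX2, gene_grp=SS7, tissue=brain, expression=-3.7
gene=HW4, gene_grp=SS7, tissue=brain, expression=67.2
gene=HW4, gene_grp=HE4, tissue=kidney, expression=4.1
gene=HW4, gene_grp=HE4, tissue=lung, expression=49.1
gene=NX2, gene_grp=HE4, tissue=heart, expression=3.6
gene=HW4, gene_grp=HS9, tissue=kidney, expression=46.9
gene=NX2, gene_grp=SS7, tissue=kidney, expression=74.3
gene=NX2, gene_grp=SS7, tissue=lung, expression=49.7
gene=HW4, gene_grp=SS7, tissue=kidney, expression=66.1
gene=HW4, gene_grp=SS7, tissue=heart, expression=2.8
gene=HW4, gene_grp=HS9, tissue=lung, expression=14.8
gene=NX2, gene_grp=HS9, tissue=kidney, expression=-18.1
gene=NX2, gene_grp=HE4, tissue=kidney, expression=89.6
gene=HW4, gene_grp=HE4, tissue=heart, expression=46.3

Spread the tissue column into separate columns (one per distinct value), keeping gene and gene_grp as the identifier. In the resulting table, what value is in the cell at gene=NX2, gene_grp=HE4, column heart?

3.6

Wide layout: rows indexed by gene and gene_grp, columns are the 4 distinct tissue values (lung, heart, brain, kidney).
Cell (gene=NX2, gene_grp=HE4, tissue=heart) draws from the long row where gene=NX2, gene_grp=HE4 and tissue=heart, which has expression=3.6.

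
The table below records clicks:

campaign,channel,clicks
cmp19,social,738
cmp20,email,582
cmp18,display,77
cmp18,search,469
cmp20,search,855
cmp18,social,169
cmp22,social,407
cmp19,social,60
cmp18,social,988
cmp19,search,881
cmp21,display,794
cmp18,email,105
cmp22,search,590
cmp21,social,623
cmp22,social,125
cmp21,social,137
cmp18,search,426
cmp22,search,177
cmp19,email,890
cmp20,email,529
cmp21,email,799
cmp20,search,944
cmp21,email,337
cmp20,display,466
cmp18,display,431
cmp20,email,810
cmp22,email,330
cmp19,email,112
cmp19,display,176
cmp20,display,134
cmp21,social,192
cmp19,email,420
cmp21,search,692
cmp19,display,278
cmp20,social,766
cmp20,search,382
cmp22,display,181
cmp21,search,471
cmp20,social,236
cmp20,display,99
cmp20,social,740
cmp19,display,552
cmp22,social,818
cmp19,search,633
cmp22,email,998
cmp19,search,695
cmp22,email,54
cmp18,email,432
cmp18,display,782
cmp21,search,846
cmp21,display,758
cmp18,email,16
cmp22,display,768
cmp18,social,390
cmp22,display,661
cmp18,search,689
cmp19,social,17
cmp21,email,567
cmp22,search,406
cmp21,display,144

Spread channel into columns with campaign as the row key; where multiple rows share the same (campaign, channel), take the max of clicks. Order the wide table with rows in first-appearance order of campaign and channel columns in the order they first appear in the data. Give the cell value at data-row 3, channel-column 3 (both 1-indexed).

With rows in first-appearance order of campaign, row 3 is campaign=cmp18. channel columns in first-appearance order: social, email, display, search; column 3 is display.
Long rows with campaign=cmp18, channel=display: max(77, 431, 782) = 782.

782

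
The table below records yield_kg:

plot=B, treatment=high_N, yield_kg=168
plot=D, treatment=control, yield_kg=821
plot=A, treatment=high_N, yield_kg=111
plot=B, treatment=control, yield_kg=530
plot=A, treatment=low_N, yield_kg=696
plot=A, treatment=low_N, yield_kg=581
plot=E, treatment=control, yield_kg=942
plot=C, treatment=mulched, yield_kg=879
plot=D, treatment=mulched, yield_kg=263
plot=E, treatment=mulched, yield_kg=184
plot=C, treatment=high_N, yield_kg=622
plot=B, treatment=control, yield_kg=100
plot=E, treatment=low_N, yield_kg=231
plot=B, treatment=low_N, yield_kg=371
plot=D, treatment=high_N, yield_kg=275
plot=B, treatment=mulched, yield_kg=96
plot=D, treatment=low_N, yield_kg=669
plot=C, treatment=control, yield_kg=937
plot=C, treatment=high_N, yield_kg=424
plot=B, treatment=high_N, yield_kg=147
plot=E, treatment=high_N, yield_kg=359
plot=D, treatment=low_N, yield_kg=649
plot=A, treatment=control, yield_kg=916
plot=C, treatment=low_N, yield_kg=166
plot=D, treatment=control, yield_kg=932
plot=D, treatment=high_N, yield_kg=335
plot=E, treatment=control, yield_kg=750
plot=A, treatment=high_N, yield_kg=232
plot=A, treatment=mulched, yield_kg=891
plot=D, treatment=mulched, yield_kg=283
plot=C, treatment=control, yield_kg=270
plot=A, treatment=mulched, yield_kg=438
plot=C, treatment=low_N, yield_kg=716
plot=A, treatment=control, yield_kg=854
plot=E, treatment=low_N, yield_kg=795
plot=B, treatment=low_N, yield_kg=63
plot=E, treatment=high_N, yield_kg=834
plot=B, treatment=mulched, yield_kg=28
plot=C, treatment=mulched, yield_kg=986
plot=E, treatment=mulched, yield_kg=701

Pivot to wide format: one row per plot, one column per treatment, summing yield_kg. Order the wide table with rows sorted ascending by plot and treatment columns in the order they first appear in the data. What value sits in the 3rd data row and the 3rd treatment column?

882

With rows sorted ascending by plot, row 3 is plot=C. treatment columns in first-appearance order: high_N, control, low_N, mulched; column 3 is low_N.
Long rows with plot=C, treatment=low_N: 166 + 716 = 882.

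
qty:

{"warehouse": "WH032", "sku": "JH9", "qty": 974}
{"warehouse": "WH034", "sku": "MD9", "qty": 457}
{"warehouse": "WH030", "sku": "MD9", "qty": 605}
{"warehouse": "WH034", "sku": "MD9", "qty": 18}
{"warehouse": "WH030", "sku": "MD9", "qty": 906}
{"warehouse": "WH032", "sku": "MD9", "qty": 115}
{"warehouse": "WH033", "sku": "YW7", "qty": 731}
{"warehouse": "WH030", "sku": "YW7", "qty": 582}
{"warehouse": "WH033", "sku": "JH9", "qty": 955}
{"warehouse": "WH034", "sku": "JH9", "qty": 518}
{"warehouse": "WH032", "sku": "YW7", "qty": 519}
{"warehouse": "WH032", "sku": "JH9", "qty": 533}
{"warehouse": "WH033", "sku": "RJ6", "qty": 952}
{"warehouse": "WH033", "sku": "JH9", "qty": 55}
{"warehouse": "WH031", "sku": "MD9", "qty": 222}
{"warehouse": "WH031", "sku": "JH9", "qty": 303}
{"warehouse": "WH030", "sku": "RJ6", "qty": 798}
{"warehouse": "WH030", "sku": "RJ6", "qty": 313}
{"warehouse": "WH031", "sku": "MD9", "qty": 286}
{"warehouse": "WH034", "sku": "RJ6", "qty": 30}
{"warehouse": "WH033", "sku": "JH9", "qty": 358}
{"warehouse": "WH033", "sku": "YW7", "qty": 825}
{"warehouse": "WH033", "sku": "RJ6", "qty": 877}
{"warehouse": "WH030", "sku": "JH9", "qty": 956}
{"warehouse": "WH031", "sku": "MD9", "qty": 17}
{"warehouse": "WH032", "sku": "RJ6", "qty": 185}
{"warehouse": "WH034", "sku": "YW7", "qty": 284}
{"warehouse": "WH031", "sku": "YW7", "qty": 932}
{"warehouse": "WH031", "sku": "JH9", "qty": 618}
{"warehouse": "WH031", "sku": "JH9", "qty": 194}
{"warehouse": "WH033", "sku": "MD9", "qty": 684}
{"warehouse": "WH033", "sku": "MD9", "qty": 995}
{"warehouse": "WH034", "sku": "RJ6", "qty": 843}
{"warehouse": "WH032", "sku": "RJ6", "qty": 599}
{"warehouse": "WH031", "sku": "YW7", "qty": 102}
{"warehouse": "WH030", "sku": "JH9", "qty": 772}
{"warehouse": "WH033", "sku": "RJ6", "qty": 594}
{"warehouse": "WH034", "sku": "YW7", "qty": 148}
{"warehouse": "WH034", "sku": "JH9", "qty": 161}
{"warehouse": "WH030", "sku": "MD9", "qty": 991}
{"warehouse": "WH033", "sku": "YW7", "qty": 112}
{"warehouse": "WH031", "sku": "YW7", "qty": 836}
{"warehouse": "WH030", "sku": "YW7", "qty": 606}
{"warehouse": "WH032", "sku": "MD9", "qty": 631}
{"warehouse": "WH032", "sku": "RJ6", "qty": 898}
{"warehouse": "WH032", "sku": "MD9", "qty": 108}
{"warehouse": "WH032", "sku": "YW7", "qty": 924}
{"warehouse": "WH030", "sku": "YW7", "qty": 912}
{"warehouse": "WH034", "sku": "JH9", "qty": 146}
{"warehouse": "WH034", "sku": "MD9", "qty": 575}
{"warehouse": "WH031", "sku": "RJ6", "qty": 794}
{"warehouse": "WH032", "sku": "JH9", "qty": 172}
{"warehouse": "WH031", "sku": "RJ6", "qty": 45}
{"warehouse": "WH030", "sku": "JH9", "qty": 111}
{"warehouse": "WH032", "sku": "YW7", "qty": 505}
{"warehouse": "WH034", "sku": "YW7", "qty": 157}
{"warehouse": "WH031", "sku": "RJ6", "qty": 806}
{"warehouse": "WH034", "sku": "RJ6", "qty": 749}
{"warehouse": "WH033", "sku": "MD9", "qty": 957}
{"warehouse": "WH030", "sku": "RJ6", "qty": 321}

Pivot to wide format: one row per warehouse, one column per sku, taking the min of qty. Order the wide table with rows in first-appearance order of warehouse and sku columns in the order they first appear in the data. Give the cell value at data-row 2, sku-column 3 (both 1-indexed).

148

With rows in first-appearance order of warehouse, row 2 is warehouse=WH034. sku columns in first-appearance order: JH9, MD9, YW7, RJ6; column 3 is YW7.
Long rows with warehouse=WH034, sku=YW7: min(284, 148, 157) = 148.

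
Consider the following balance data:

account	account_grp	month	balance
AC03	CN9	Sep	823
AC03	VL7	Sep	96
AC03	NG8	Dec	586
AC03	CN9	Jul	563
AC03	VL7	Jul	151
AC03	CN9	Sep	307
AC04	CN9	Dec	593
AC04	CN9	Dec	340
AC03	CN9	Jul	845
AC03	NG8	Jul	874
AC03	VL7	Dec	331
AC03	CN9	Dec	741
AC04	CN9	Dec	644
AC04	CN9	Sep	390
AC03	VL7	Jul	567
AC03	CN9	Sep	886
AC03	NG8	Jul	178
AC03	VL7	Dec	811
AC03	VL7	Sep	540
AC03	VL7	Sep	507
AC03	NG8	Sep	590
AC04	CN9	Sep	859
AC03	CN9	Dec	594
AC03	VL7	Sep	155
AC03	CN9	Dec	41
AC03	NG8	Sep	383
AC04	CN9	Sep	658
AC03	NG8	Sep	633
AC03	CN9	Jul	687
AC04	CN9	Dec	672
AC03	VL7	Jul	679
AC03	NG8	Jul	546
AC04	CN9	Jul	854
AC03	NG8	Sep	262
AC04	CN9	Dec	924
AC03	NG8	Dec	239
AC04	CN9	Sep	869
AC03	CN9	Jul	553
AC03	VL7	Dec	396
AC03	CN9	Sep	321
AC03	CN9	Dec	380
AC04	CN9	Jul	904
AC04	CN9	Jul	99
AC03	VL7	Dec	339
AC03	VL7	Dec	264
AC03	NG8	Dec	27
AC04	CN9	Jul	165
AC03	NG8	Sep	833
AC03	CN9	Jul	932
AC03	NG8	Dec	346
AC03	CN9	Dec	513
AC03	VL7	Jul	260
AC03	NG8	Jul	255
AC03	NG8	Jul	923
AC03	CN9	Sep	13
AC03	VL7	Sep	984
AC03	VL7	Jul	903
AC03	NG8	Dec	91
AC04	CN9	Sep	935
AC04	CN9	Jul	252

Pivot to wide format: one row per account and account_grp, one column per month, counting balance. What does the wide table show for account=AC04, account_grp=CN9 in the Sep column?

5

Rows with account=AC04, account_grp=CN9 and month=Sep: balance values are 390, 859, 658, 869, 935.
5 rows match — count = 5.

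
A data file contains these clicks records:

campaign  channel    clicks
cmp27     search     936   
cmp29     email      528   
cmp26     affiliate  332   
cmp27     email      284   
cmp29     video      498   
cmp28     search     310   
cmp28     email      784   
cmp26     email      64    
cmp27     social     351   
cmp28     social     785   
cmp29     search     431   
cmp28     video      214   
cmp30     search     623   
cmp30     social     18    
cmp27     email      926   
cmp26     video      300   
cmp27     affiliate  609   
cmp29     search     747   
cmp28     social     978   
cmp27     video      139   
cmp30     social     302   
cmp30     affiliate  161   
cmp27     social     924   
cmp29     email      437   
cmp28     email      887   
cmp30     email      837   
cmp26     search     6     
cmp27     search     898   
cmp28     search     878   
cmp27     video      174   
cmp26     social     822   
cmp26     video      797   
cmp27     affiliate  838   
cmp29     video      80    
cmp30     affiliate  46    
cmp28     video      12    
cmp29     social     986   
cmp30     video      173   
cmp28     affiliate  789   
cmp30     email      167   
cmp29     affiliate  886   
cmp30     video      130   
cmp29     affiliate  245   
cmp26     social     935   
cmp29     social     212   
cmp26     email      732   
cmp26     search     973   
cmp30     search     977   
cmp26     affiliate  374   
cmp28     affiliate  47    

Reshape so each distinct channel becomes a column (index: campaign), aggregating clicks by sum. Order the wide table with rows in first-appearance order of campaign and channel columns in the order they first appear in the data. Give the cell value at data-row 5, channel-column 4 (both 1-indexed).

303

With rows in first-appearance order of campaign, row 5 is campaign=cmp30. channel columns in first-appearance order: search, email, affiliate, video, social; column 4 is video.
Long rows with campaign=cmp30, channel=video: 173 + 130 = 303.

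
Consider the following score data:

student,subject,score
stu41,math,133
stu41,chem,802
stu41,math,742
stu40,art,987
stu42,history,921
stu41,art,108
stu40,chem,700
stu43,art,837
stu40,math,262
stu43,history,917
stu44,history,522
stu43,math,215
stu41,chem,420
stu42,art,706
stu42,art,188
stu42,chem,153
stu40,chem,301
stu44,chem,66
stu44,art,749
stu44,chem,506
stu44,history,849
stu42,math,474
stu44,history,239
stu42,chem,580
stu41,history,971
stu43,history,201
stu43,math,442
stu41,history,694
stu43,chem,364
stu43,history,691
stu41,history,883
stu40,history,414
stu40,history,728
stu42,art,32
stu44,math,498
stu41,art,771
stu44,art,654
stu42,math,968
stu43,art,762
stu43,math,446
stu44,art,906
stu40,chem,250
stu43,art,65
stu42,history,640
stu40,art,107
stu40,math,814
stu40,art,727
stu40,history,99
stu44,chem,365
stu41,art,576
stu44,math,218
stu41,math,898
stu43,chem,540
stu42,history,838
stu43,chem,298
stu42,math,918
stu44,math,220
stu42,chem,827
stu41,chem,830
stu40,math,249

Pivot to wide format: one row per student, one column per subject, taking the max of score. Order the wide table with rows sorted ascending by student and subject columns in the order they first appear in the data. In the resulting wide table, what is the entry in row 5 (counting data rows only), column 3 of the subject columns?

With rows sorted ascending by student, row 5 is student=stu44. subject columns in first-appearance order: math, chem, art, history; column 3 is art.
Long rows with student=stu44, subject=art: max(749, 654, 906) = 906.

906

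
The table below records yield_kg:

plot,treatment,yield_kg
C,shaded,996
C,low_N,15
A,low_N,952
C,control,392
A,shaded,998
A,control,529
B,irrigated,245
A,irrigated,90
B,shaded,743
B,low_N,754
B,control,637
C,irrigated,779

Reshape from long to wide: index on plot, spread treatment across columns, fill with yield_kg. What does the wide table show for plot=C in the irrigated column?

779

Wide layout: rows indexed by plot, columns are the 4 distinct treatment values (shaded, low_N, control, irrigated).
Cell (plot=C, treatment=irrigated) draws from the long row where plot=C and treatment=irrigated, which has yield_kg=779.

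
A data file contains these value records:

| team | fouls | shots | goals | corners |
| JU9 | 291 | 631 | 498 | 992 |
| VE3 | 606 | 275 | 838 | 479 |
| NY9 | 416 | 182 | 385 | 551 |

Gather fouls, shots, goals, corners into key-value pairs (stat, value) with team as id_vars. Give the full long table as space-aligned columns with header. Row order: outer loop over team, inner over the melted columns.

team  stat     value
JU9   fouls    291  
JU9   shots    631  
JU9   goals    498  
JU9   corners  992  
VE3   fouls    606  
VE3   shots    275  
VE3   goals    838  
VE3   corners  479  
NY9   fouls    416  
NY9   shots    182  
NY9   goals    385  
NY9   corners  551  

Each (team, column) pair becomes one row: 3 × 4 = 12 rows.
For example, (JU9, fouls) → value=291.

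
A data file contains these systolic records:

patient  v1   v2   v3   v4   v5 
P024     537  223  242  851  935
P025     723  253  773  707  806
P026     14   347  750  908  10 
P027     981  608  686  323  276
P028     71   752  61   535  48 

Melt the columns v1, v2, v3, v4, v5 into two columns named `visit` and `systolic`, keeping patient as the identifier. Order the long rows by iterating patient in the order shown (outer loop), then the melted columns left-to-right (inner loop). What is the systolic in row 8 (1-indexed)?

773

25 rows total (5 × 5). Row 8: index ⌊(8-1)/5⌋ = 1 into patient → P025; (8-1) mod 5 = 2 into the melted columns → v3.
So row 8 is (P025, v3, 773); systolic = 773.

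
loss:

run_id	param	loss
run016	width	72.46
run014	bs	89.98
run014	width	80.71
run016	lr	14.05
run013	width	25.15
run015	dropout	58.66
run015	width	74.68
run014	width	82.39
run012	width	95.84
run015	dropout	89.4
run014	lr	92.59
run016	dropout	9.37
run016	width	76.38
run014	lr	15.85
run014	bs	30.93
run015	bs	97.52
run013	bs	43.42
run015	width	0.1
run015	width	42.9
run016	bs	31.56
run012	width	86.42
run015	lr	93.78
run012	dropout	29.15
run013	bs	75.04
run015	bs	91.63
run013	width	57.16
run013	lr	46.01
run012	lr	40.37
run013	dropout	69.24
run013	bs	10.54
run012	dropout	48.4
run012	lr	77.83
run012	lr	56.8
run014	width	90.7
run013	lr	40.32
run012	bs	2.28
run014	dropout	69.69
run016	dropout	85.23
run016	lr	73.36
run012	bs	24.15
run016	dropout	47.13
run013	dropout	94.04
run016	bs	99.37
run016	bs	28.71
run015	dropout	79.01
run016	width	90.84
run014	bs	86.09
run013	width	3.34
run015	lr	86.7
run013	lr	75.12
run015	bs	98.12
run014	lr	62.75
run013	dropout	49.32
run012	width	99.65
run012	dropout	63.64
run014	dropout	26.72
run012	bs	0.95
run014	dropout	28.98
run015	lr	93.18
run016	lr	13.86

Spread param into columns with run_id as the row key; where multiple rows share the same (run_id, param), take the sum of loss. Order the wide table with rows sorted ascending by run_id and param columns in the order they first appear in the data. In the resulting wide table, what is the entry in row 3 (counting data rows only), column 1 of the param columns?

253.80

With rows sorted ascending by run_id, row 3 is run_id=run014. param columns in first-appearance order: width, bs, lr, dropout; column 1 is width.
Long rows with run_id=run014, param=width: 80.71 + 82.39 + 90.7 = 253.80.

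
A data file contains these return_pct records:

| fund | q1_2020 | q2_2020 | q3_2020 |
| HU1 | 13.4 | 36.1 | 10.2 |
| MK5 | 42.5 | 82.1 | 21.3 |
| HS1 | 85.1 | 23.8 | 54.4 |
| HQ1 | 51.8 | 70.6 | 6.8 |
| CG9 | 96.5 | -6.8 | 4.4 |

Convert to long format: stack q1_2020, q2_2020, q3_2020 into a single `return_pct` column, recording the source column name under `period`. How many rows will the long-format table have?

15

5 fund values × 3 melted columns = 15 rows.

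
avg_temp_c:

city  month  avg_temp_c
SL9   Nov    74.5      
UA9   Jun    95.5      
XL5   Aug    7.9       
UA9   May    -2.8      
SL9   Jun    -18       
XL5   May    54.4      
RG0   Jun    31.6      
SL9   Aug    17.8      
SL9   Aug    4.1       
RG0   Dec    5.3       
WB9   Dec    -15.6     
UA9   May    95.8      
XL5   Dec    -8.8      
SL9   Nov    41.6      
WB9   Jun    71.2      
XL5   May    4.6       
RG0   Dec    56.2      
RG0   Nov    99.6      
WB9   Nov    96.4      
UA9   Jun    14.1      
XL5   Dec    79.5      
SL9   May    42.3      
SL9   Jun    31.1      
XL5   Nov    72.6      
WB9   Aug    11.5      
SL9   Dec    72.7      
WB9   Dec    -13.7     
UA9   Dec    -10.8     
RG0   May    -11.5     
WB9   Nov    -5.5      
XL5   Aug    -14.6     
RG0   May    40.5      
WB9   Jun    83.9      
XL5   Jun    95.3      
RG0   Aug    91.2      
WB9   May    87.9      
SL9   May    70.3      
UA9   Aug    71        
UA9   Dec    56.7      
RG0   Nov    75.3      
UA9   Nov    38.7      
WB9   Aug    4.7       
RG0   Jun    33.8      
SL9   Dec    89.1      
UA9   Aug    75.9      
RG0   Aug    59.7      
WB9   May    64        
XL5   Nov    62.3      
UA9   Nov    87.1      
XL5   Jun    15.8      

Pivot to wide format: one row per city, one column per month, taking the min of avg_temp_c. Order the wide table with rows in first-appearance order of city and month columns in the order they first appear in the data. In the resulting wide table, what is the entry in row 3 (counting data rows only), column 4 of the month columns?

With rows in first-appearance order of city, row 3 is city=XL5. month columns in first-appearance order: Nov, Jun, Aug, May, Dec; column 4 is May.
Long rows with city=XL5, month=May: min(54.4, 4.6) = 4.6.

4.6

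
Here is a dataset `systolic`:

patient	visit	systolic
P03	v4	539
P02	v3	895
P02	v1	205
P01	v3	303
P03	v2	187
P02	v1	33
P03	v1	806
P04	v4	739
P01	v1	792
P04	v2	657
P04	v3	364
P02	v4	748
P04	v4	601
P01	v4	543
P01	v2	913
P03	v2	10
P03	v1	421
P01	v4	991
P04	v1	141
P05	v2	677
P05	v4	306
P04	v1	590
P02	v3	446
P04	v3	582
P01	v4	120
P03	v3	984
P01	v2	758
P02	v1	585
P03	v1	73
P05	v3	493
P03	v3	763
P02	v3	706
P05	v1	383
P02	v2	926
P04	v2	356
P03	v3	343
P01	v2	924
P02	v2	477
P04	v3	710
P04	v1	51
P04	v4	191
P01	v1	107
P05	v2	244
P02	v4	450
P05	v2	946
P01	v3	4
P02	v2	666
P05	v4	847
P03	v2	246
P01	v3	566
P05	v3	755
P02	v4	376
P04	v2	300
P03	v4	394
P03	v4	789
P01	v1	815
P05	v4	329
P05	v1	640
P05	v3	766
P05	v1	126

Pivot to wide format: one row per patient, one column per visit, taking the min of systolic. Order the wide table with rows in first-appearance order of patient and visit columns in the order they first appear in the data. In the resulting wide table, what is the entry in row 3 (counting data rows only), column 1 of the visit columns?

120

With rows in first-appearance order of patient, row 3 is patient=P01. visit columns in first-appearance order: v4, v3, v1, v2; column 1 is v4.
Long rows with patient=P01, visit=v4: min(543, 991, 120) = 120.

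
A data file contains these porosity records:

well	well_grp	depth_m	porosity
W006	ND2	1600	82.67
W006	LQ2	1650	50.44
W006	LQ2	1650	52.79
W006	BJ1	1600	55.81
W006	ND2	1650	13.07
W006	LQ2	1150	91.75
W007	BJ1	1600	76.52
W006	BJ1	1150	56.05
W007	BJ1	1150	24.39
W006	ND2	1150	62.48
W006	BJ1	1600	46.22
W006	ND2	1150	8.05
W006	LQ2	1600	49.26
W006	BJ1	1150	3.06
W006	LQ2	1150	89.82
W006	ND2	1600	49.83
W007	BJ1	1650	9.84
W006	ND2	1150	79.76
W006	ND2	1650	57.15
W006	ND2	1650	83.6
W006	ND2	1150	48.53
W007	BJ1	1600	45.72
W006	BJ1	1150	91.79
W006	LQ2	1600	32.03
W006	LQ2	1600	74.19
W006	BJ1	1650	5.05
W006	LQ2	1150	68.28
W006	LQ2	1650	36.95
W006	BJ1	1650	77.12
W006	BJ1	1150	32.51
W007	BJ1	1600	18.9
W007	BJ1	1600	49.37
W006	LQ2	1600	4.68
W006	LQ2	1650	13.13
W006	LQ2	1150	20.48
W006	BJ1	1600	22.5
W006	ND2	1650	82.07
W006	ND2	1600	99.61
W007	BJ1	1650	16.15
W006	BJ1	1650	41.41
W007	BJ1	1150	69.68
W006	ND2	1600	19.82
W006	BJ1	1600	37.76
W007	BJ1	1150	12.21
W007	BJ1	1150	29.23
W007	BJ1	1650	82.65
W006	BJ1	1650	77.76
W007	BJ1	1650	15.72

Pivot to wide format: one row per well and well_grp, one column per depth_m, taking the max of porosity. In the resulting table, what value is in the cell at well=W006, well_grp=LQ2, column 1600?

Rows with well=W006, well_grp=LQ2 and depth_m=1600: porosity values are 49.26, 32.03, 74.19, 4.68.
max(49.26, 32.03, 74.19, 4.68) = 74.19.

74.19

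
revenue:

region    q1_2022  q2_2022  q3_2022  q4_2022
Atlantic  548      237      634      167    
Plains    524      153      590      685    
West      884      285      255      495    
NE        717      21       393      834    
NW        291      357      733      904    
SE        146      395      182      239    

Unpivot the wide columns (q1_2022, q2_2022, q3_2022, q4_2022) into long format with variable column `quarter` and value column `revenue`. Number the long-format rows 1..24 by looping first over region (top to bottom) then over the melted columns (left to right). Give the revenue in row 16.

24 rows total (6 × 4). Row 16: index ⌊(16-1)/4⌋ = 3 into region → NE; (16-1) mod 4 = 3 into the melted columns → q4_2022.
So row 16 is (NE, q4_2022, 834); revenue = 834.

834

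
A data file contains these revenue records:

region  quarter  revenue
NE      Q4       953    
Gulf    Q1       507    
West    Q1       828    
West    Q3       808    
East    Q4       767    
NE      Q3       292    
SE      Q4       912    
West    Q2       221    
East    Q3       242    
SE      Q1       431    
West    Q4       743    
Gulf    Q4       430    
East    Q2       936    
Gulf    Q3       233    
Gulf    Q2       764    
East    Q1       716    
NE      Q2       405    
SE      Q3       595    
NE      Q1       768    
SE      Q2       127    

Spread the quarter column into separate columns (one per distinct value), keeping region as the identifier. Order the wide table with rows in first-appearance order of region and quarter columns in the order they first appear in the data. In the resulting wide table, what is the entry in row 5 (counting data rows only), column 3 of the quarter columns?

With rows in first-appearance order of region, row 5 is region=SE. quarter columns in first-appearance order: Q4, Q1, Q3, Q2; column 3 is Q3.
Long rows with region=SE, quarter=Q3: revenue = 595.

595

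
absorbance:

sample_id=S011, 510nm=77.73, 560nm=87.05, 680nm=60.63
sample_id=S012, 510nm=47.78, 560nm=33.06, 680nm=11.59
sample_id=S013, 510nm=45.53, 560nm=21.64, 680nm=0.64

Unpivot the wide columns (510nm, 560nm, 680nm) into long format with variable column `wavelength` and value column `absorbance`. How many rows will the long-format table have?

9

3 sample_id values × 3 melted columns = 9 rows.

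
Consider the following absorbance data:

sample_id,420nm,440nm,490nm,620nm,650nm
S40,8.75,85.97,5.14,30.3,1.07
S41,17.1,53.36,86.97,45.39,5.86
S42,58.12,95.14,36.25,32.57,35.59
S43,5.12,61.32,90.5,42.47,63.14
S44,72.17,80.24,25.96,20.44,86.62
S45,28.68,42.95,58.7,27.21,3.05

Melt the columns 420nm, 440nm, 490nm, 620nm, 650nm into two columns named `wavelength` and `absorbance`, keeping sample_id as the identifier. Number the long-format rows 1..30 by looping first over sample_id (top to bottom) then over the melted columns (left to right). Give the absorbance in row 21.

30 rows total (6 × 5). Row 21: index ⌊(21-1)/5⌋ = 4 into sample_id → S44; (21-1) mod 5 = 0 into the melted columns → 420nm.
So row 21 is (S44, 420nm, 72.17); absorbance = 72.17.

72.17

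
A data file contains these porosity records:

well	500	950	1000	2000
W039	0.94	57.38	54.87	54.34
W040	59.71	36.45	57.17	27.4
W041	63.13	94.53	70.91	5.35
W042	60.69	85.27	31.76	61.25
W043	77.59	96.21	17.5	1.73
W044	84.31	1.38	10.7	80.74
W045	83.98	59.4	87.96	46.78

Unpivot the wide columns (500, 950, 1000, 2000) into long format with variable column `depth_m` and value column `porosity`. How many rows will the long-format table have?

28

7 well values × 4 melted columns = 28 rows.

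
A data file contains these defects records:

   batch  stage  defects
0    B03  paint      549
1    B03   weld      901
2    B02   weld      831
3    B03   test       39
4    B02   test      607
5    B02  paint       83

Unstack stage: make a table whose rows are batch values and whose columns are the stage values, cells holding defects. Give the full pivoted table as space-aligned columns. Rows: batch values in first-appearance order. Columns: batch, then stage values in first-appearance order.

batch  paint  weld  test
B03    549    901   39  
B02    83     831   607 

Columns: batch plus the 3 distinct stage values (paint, weld, test).
For example, row B03 column paint takes defects=549 from the long row (B03, paint).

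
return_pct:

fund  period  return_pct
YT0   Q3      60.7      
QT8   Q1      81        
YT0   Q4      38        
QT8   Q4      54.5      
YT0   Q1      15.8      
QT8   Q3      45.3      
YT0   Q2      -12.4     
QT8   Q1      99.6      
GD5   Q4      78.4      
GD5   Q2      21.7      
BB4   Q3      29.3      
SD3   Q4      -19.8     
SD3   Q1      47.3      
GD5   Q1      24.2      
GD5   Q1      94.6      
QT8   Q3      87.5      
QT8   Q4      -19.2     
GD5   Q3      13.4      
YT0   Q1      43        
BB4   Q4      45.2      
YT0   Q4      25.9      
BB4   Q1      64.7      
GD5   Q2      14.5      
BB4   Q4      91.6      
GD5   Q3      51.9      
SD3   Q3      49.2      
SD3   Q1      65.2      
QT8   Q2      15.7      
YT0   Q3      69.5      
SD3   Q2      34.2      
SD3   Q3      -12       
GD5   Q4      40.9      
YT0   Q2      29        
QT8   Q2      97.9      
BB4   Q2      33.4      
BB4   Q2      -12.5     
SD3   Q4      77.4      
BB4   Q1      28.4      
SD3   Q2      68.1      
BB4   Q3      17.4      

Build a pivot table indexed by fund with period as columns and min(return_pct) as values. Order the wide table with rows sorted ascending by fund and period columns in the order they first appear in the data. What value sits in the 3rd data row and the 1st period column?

With rows sorted ascending by fund, row 3 is fund=QT8. period columns in first-appearance order: Q3, Q1, Q4, Q2; column 1 is Q3.
Long rows with fund=QT8, period=Q3: min(45.3, 87.5) = 45.3.

45.3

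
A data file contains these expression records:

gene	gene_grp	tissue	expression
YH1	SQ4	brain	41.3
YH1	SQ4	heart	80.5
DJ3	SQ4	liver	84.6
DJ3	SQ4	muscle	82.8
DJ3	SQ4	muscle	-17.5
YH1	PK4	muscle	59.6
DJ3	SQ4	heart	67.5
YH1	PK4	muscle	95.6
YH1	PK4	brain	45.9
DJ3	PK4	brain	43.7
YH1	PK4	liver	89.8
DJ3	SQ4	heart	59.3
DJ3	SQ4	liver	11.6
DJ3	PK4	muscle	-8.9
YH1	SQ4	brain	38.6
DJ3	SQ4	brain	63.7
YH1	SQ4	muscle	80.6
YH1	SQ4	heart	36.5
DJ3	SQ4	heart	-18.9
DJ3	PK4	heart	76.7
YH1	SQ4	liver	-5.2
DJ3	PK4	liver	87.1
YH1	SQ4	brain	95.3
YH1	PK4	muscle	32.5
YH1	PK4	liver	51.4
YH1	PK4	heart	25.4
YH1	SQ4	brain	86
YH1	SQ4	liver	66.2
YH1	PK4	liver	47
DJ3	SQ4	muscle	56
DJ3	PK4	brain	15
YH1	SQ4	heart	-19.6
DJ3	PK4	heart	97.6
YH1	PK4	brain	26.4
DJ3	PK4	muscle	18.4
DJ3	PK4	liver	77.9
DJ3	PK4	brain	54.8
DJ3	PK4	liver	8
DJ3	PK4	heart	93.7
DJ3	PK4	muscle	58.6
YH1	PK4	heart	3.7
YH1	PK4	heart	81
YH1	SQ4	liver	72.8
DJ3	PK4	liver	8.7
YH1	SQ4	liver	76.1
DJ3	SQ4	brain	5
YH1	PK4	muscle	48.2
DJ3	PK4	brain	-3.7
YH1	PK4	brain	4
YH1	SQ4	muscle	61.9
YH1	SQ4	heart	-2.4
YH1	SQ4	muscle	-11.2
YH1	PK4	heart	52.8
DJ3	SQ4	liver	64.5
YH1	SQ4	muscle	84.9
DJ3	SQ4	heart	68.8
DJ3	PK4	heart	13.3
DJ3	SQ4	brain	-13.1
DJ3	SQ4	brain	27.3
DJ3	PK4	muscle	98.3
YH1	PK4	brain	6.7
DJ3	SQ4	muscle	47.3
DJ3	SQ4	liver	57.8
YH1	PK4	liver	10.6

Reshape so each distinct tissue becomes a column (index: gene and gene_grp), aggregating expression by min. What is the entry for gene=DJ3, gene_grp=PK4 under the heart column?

Rows with gene=DJ3, gene_grp=PK4 and tissue=heart: expression values are 76.7, 97.6, 93.7, 13.3.
min(76.7, 97.6, 93.7, 13.3) = 13.3.

13.3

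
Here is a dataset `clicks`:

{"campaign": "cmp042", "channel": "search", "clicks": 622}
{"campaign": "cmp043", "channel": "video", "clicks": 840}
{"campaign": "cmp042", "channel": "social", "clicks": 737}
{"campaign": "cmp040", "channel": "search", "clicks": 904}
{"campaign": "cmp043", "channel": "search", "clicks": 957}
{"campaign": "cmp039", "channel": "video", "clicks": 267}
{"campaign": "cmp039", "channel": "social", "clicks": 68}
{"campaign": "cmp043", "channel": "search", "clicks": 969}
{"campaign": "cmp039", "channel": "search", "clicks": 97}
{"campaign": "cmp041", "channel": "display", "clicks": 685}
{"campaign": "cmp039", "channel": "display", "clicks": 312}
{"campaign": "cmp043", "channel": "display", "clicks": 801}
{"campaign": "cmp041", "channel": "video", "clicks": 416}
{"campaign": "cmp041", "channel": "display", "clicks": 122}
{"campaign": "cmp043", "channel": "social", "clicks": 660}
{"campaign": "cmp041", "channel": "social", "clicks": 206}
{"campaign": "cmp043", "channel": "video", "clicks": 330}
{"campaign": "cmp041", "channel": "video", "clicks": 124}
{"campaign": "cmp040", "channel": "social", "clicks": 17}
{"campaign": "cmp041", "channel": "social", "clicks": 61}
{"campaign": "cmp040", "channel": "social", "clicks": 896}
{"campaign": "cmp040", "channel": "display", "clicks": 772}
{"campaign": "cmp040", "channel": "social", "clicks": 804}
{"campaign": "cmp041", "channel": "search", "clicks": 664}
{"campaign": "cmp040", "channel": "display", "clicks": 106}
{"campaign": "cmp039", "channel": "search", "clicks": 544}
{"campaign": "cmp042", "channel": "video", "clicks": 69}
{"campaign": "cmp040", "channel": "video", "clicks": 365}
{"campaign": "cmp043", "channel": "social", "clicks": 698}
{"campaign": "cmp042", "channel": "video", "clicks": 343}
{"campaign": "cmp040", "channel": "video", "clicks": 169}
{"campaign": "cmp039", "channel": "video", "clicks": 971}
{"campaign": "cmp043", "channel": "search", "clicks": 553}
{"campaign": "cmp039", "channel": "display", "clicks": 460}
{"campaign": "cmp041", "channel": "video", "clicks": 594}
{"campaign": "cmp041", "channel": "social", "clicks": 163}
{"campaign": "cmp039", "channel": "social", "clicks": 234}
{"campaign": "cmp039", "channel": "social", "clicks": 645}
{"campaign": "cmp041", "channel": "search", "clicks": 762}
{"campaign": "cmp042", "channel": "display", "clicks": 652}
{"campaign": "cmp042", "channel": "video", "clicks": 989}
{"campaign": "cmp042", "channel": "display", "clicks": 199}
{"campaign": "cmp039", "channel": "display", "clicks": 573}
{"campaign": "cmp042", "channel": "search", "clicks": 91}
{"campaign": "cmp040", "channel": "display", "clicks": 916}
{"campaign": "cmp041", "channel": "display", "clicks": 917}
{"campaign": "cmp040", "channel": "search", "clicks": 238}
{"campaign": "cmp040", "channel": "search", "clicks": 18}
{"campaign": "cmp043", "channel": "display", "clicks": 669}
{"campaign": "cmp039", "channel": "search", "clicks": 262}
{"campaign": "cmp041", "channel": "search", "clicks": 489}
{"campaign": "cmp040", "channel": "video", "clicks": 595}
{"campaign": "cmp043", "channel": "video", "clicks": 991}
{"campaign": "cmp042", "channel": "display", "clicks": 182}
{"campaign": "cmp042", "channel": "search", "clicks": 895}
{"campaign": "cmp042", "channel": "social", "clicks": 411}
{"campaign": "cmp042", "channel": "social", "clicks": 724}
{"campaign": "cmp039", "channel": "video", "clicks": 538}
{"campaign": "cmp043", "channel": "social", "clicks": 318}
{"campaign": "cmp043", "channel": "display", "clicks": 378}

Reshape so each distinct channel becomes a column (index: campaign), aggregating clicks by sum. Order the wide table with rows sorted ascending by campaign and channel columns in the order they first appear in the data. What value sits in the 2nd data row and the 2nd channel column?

With rows sorted ascending by campaign, row 2 is campaign=cmp040. channel columns in first-appearance order: search, video, social, display; column 2 is video.
Long rows with campaign=cmp040, channel=video: 365 + 169 + 595 = 1129.

1129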